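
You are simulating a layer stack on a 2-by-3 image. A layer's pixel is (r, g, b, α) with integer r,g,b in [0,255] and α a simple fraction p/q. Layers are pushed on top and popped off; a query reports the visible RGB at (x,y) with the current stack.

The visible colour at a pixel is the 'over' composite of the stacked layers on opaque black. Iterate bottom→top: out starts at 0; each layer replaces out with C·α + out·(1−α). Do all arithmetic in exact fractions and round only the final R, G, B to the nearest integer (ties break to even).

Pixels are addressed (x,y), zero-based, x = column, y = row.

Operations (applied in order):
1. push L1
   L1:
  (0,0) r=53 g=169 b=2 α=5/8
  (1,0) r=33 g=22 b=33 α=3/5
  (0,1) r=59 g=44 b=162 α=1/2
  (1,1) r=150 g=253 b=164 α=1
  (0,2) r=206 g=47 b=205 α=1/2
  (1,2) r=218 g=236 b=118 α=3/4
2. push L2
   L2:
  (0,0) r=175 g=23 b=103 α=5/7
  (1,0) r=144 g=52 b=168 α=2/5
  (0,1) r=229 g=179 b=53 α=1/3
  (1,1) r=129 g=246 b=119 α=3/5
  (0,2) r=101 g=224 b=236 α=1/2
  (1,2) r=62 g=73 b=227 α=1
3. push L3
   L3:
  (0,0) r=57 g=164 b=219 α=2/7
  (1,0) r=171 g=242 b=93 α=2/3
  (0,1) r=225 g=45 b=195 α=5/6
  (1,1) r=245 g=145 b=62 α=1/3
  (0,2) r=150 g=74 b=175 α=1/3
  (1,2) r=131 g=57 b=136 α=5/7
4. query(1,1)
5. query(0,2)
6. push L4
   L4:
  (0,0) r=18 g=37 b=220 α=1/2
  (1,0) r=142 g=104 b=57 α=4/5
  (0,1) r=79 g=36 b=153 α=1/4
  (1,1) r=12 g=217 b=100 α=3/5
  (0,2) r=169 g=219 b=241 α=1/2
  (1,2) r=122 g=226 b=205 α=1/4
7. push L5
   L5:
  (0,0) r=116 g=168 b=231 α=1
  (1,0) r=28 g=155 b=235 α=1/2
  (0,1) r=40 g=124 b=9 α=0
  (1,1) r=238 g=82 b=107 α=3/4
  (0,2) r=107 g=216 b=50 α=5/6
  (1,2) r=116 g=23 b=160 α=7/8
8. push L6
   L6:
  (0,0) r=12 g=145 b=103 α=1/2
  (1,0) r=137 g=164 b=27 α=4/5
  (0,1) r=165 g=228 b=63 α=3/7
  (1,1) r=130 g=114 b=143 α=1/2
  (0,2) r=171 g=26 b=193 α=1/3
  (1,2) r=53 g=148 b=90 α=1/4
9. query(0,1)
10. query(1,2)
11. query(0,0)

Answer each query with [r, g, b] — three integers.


at x=1,y=1 over L1,L2,L3:
after L1 α=1: [150, 253, 164]
after L2 α=3/5: [687/5, 1244/5, 137]
after L3 α=1/3: [2599/15, 1071/5, 112]
rounded: [173, 214, 112]

query (0,2) [L1,L2,L3] — begin 0,0,0
after L1 α=1/2: [103, 47/2, 205/2]
after L2 α=1/2: [102, 495/4, 677/4]
after L3 α=1/3: [118, 643/6, 1027/6]
= [118, 107, 171]

at x=0,y=1 over L1,L2,L3,L4,L5,L6:
after L1 α=1/2: [59/2, 22, 81]
after L2 α=1/3: [96, 223/3, 215/3]
after L3 α=5/6: [407/2, 449/9, 1570/9]
after L4 α=1/4: [1379/8, 557/12, 2029/12]
after L5 α=0: [1379/8, 557/12, 2029/12]
after L6 α=3/7: [2369/14, 2609/21, 2596/21]
rounded: [169, 124, 124]

at x=1,y=2 over L1,L2,L3,L4,L5,L6:
+L1 (α=3/4) → [327/2, 177, 177/2]
+L2 (α=1) → [62, 73, 227]
+L3 (α=5/7) → [779/7, 431/7, 162]
+L4 (α=1/4) → [3191/28, 2875/28, 691/4]
+L5 (α=7/8) → [25927/224, 7383/224, 5171/32]
+L6 (α=1/4) → [89653/896, 55301/896, 18393/128]
= [100, 62, 144]

query (0,0) [L1,L2,L3,L4,L5,L6] — begin 0,0,0
after L1 α=5/8: [265/8, 845/8, 5/4]
after L2 α=5/7: [3765/28, 1305/28, 1035/14]
after L3 α=2/7: [22017/196, 15709/196, 11307/98]
after L4 α=1/2: [25545/392, 22961/392, 32867/196]
after L5 α=1: [116, 168, 231]
after L6 α=1/2: [64, 313/2, 167]
→ [64, 156, 167]


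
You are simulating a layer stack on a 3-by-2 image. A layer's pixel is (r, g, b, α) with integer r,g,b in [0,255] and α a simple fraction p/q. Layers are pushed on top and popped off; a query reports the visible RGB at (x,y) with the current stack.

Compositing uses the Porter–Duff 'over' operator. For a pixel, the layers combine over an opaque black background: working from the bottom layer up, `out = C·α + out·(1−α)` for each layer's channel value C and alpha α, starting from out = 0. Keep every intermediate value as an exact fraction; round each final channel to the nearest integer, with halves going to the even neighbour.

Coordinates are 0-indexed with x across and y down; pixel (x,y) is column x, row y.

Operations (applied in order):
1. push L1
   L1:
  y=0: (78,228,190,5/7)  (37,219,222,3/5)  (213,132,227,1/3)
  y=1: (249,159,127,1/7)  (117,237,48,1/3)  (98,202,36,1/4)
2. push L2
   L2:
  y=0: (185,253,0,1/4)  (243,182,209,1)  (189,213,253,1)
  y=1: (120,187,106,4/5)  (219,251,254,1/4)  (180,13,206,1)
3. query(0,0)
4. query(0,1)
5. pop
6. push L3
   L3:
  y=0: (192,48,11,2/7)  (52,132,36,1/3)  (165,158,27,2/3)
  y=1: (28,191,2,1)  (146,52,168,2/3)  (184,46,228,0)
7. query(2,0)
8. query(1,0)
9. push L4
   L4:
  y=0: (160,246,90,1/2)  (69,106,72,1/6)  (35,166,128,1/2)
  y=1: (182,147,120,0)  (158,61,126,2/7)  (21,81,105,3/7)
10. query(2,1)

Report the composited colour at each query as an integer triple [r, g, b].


query (0,0) [L1,L2] — begin 0,0,0
after L1 α=5/7: [390/7, 1140/7, 950/7]
after L2 α=1/4: [2465/28, 5191/28, 1425/14]
rounded: [88, 185, 102]

at x=0,y=1 over L1,L2:
L1 α=1/7: [249/7, 159/7, 127/7]
L2 α=4/5: [3609/35, 1079/7, 619/7]
rounded: [103, 154, 88]

at x=2,y=0 over L1,L3:
+L1 (α=1/3) → [71, 44, 227/3]
+L3 (α=2/3) → [401/3, 120, 389/9]
rounded: [134, 120, 43]

(1,0) stack=L1,L3; from [0,0,0]:
after L1 α=3/5: [111/5, 657/5, 666/5]
after L3 α=1/3: [482/15, 658/5, 504/5]
→ [32, 132, 101]

(2,1) stack=L1,L3,L4; from [0,0,0]:
L1 α=1/4: [49/2, 101/2, 9]
L3 α=0: [49/2, 101/2, 9]
L4 α=3/7: [23, 445/7, 351/7]
= [23, 64, 50]


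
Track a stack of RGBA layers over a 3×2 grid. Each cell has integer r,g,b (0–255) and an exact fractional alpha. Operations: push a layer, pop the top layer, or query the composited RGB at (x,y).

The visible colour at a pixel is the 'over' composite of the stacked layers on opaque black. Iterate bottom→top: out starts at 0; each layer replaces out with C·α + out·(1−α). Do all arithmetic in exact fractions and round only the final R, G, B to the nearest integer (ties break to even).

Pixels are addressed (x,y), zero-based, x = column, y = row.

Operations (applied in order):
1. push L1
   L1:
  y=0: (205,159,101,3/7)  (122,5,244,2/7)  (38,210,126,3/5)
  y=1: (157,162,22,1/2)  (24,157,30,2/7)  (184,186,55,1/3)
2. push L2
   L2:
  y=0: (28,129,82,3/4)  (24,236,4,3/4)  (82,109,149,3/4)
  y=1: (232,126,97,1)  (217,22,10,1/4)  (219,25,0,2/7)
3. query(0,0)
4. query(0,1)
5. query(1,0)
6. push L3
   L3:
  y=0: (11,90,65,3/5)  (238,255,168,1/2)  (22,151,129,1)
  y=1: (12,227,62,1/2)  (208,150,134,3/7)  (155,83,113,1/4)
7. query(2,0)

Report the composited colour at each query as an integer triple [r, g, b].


query (0,0) [L1,L2] — begin 0,0,0
L1 α=3/7: [615/7, 477/7, 303/7]
L2 α=3/4: [1203/28, 1593/14, 2025/28]
= [43, 114, 72]

query (0,1) [L1,L2] — begin 0,0,0
+L1 (α=1/2) → [157/2, 81, 11]
+L2 (α=1) → [232, 126, 97]
rounded: [232, 126, 97]

at x=1,y=0 over L1,L2:
+L1 (α=2/7) → [244/7, 10/7, 488/7]
+L2 (α=3/4) → [187/7, 2483/14, 143/7]
= [27, 177, 20]

query (2,0) [L1,L2,L3] — begin 0,0,0
after L1 α=3/5: [114/5, 126, 378/5]
after L2 α=3/4: [336/5, 453/4, 2613/20]
after L3 α=1: [22, 151, 129]
= [22, 151, 129]


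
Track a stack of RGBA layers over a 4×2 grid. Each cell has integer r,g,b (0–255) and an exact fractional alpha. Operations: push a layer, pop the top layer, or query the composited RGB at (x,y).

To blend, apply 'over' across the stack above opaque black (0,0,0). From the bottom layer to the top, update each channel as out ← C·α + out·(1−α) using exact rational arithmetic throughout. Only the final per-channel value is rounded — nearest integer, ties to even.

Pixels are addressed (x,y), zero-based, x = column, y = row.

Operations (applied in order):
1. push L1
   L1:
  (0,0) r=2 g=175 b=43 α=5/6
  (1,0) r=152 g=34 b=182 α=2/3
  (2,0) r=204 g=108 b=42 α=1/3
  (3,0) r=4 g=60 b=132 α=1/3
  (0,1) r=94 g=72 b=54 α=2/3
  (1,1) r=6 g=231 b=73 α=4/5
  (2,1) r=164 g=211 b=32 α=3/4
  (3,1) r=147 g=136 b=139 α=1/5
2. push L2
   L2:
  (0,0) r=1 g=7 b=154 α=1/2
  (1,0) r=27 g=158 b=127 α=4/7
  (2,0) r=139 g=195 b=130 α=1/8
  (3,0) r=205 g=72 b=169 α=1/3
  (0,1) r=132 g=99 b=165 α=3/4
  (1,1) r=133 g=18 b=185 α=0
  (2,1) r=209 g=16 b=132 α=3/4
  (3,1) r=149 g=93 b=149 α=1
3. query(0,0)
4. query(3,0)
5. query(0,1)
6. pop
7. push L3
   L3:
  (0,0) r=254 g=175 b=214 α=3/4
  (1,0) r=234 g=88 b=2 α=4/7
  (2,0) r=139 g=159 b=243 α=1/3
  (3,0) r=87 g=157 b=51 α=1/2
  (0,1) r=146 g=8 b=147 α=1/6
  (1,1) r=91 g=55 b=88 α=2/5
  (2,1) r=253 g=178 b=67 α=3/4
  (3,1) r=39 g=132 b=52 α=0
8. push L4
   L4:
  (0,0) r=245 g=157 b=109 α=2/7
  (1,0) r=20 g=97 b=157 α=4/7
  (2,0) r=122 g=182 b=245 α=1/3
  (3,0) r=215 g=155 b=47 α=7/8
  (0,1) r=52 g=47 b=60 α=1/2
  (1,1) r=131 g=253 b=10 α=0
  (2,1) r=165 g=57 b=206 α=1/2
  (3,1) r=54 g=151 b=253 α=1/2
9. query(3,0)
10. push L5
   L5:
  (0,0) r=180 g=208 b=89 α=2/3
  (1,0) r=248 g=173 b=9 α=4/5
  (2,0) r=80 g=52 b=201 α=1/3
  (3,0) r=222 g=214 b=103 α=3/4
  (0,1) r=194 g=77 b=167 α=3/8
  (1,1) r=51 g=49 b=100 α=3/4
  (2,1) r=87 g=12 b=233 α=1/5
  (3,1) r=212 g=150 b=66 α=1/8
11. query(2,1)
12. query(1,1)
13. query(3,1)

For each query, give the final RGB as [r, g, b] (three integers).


(0,0) stack=L1,L2; from [0,0,0]:
after L1 α=5/6: [5/3, 875/6, 215/6]
after L2 α=1/2: [4/3, 917/12, 1139/12]
= [1, 76, 95]

query (3,0) [L1,L2] — begin 0,0,0
L1 α=1/3: [4/3, 20, 44]
L2 α=1/3: [623/9, 112/3, 257/3]
→ [69, 37, 86]

(0,1) stack=L1,L2; from [0,0,0]:
after L1 α=2/3: [188/3, 48, 36]
after L2 α=3/4: [344/3, 345/4, 531/4]
rounded: [115, 86, 133]

query (3,0) [L1,L3,L4] — begin 0,0,0
L1 α=1/3: [4/3, 20, 44]
L3 α=1/2: [265/6, 177/2, 95/2]
L4 α=7/8: [9295/48, 2347/16, 753/16]
rounded: [194, 147, 47]

query (2,1) [L1,L3,L4,L5] — begin 0,0,0
L1 α=3/4: [123, 633/4, 24]
L3 α=3/4: [441/2, 2769/16, 225/4]
L4 α=1/2: [771/4, 3681/32, 1049/8]
L5 α=1/5: [858/5, 3777/40, 303/2]
= [172, 94, 152]

(1,1) stack=L1,L3,L4,L5; from [0,0,0]:
L1 α=4/5: [24/5, 924/5, 292/5]
L3 α=2/5: [982/25, 3322/25, 1756/25]
L4 α=0: [982/25, 3322/25, 1756/25]
L5 α=3/4: [4807/100, 6997/100, 2314/25]
→ [48, 70, 93]

(3,1) stack=L1,L3,L4,L5; from [0,0,0]:
after L1 α=1/5: [147/5, 136/5, 139/5]
after L3 α=0: [147/5, 136/5, 139/5]
after L4 α=1/2: [417/10, 891/10, 702/5]
after L5 α=1/8: [5039/80, 7737/80, 1311/10]
→ [63, 97, 131]


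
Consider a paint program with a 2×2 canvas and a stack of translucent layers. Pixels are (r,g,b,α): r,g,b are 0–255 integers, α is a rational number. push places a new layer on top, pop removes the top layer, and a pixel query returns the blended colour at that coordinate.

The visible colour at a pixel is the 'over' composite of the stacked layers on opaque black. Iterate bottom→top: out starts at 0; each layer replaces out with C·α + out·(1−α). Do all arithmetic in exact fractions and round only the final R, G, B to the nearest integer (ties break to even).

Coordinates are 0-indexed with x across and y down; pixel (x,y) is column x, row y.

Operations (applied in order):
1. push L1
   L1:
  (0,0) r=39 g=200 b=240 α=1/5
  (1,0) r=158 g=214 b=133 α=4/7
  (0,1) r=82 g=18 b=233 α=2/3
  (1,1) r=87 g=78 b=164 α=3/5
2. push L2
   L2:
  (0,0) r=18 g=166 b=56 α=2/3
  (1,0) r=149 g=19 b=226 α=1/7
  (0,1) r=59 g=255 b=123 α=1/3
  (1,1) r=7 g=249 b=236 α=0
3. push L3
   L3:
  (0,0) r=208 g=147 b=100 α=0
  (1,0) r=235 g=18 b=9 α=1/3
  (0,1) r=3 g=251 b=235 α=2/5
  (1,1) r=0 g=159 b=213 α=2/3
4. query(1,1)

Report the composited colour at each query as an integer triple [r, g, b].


at x=1,y=1 over L1,L2,L3:
after L1 α=3/5: [261/5, 234/5, 492/5]
after L2 α=0: [261/5, 234/5, 492/5]
after L3 α=2/3: [87/5, 608/5, 874/5]
= [17, 122, 175]


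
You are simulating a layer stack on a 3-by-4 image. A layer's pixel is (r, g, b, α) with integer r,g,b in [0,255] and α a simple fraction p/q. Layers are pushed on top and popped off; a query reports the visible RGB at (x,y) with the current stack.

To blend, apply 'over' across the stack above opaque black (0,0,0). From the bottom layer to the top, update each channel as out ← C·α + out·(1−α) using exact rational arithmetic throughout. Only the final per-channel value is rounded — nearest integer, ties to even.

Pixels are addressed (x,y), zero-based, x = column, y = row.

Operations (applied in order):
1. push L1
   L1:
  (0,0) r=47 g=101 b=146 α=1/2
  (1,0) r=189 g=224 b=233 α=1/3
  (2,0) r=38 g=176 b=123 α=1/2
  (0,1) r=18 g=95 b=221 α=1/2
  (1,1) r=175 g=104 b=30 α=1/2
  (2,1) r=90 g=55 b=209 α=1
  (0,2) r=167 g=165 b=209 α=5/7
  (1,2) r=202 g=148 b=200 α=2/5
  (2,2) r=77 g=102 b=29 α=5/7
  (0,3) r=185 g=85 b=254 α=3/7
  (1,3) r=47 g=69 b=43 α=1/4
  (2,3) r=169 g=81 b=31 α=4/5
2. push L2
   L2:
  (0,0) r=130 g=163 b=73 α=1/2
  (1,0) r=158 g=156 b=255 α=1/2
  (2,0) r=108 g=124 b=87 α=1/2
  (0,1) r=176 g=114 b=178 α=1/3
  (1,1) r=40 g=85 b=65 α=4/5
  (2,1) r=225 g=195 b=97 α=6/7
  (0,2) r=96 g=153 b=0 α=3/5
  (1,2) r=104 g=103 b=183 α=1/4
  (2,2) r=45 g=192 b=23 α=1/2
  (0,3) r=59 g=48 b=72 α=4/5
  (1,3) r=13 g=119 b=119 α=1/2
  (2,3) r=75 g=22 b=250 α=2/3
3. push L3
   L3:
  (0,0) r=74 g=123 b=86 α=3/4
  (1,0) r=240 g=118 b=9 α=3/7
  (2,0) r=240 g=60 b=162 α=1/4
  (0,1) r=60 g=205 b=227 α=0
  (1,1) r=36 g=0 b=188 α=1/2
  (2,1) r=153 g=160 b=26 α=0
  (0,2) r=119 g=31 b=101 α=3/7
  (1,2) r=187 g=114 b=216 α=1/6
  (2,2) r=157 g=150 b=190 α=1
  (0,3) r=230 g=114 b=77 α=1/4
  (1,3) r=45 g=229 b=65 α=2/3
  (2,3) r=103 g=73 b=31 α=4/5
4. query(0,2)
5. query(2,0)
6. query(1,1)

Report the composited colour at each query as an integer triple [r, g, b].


query (0,2) [L1,L2,L3] — begin 0,0,0
L1 α=5/7: [835/7, 825/7, 1045/7]
L2 α=3/5: [3686/35, 4863/35, 418/7]
L3 α=3/7: [27239/245, 22707/245, 3793/49]
→ [111, 93, 77]

query (2,0) [L1,L2,L3] — begin 0,0,0
L1 α=1/2: [19, 88, 123/2]
L2 α=1/2: [127/2, 106, 297/4]
L3 α=1/4: [861/8, 189/2, 1539/16]
rounded: [108, 94, 96]

(1,1) stack=L1,L2,L3; from [0,0,0]:
L1 α=1/2: [175/2, 52, 15]
L2 α=4/5: [99/2, 392/5, 55]
L3 α=1/2: [171/4, 196/5, 243/2]
= [43, 39, 122]


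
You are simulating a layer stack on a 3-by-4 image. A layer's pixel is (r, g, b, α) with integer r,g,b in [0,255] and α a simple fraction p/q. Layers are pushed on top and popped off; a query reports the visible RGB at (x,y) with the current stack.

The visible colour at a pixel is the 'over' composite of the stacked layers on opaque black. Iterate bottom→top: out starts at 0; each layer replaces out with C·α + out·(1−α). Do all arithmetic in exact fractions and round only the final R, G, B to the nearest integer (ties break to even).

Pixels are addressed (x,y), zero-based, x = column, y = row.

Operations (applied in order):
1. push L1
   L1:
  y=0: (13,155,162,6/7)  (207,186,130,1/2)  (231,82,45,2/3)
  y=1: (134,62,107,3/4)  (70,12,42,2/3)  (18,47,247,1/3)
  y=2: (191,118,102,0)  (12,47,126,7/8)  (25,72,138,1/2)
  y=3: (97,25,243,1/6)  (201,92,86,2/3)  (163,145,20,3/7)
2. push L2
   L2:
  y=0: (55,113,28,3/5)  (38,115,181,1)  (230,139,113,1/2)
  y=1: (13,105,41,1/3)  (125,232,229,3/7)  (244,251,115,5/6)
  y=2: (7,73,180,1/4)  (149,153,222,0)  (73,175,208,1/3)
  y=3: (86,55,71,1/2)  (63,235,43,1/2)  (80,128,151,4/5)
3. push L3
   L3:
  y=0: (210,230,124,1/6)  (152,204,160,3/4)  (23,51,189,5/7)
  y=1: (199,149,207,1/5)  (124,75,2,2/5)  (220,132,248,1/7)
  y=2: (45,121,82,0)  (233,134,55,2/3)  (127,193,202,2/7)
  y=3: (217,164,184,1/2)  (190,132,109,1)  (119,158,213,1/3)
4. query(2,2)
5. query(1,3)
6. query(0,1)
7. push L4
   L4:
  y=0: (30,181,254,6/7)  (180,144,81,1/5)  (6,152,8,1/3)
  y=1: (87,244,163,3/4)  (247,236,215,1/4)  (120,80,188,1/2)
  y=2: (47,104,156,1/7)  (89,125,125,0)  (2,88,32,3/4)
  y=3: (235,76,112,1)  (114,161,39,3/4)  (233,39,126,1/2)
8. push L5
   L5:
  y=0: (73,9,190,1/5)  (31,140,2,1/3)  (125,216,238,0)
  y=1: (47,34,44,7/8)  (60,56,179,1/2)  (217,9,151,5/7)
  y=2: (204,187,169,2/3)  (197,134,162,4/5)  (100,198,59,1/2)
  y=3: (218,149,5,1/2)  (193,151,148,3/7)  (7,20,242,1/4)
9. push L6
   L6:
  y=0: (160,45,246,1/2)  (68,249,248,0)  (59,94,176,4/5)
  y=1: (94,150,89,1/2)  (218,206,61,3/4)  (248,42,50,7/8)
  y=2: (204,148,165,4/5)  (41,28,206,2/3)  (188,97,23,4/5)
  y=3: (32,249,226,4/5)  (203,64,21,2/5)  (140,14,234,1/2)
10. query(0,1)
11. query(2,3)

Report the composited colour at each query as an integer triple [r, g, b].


query (2,2) [L1,L2,L3] — begin 0,0,0
after L1 α=1/2: [25/2, 36, 69]
after L2 α=1/3: [98/3, 247/3, 346/3]
after L3 α=2/7: [1252/21, 2393/21, 2942/21]
→ [60, 114, 140]

(1,3) stack=L1,L2,L3; from [0,0,0]:
after L1 α=2/3: [134, 184/3, 172/3]
after L2 α=1/2: [197/2, 889/6, 301/6]
after L3 α=1: [190, 132, 109]
= [190, 132, 109]

(0,1) stack=L1,L2,L3; from [0,0,0]:
after L1 α=3/4: [201/2, 93/2, 321/4]
after L2 α=1/3: [214/3, 66, 403/6]
after L3 α=1/5: [1453/15, 413/5, 1427/15]
= [97, 83, 95]

at x=0,y=1 over L1,L2,L3,L4,L5,L6:
L1 α=3/4: [201/2, 93/2, 321/4]
L2 α=1/3: [214/3, 66, 403/6]
L3 α=1/5: [1453/15, 413/5, 1427/15]
L4 α=3/4: [1342/15, 4073/20, 4381/30]
L5 α=7/8: [6277/120, 8833/160, 13621/240]
L6 α=1/2: [17557/240, 32833/320, 34981/480]
→ [73, 103, 73]

(2,3) stack=L1,L2,L3,L4,L5,L6; from [0,0,0]:
+L1 (α=3/7) → [489/7, 435/7, 60/7]
+L2 (α=4/5) → [2729/35, 4019/35, 4288/35]
+L3 (α=1/3) → [9623/105, 13568/105, 16031/105]
+L4 (α=1/2) → [17044/105, 17663/210, 29261/210]
+L5 (α=1/4) → [17289/140, 19063/280, 46201/280]
+L6 (α=1/2) → [36889/280, 22983/560, 111721/560]
= [132, 41, 200]


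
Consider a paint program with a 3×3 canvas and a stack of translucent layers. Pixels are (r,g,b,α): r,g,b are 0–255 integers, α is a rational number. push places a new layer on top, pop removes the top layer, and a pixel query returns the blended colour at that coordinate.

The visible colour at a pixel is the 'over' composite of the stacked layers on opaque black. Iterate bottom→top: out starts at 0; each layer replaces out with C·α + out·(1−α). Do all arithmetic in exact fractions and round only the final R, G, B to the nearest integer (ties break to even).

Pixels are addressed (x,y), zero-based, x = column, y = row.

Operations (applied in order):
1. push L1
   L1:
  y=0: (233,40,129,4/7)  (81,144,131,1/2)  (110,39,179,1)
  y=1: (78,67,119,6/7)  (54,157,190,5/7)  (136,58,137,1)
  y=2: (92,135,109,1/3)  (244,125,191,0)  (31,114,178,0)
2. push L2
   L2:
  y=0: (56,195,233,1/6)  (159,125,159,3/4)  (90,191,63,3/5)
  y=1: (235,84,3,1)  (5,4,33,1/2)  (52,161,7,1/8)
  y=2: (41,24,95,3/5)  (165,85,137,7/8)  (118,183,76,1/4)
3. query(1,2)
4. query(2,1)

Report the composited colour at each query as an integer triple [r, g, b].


at x=1,y=2 over L1,L2:
after L1 α=0: [0, 0, 0]
after L2 α=7/8: [1155/8, 595/8, 959/8]
rounded: [144, 74, 120]

(2,1) stack=L1,L2; from [0,0,0]:
after L1 α=1: [136, 58, 137]
after L2 α=1/8: [251/2, 567/8, 483/4]
rounded: [126, 71, 121]


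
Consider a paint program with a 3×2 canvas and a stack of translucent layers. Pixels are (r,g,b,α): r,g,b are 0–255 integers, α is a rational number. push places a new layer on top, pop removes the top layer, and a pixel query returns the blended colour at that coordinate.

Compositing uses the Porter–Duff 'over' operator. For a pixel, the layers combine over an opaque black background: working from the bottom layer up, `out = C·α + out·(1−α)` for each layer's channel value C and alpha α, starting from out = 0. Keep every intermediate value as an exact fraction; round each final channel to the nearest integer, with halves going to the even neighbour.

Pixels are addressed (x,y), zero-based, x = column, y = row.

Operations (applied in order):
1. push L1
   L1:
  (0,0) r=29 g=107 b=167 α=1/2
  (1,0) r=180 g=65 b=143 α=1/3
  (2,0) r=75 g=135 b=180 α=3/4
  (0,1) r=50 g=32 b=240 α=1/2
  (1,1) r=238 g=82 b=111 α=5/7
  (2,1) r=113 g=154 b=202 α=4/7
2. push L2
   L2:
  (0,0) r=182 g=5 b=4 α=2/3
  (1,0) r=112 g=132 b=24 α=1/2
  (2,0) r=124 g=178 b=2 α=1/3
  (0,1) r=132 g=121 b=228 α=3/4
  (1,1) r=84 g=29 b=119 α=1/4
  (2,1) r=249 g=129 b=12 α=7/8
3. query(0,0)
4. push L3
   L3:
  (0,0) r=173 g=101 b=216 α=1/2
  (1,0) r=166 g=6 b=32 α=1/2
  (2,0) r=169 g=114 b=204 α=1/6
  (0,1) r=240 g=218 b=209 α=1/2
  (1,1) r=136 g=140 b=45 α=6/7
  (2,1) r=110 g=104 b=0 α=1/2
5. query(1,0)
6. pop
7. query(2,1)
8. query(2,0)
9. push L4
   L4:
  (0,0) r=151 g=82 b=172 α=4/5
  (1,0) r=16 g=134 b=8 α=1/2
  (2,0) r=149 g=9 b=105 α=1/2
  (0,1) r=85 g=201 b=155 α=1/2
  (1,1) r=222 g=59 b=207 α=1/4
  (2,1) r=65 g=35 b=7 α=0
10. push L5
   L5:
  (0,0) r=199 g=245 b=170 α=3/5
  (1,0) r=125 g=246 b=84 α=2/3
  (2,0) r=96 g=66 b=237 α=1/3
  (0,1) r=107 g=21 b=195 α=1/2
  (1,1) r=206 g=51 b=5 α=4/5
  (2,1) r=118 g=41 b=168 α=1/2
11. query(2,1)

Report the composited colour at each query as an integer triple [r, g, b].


(0,0) stack=L1,L2; from [0,0,0]:
+L1 (α=1/2) → [29/2, 107/2, 167/2]
+L2 (α=2/3) → [757/6, 127/6, 61/2]
→ [126, 21, 30]

(1,0) stack=L1,L2,L3; from [0,0,0]:
L1 α=1/3: [60, 65/3, 143/3]
L2 α=1/2: [86, 461/6, 215/6]
L3 α=1/2: [126, 497/12, 407/12]
= [126, 41, 34]

at x=2,y=1 over L1,L2:
after L1 α=4/7: [452/7, 88, 808/7]
after L2 α=7/8: [12653/56, 991/8, 349/14]
= [226, 124, 25]

(2,0) stack=L1,L2; from [0,0,0]:
+L1 (α=3/4) → [225/4, 405/4, 135]
+L2 (α=1/3) → [473/6, 761/6, 272/3]
→ [79, 127, 91]

(2,1) stack=L1,L2,L4,L5; from [0,0,0]:
after L1 α=4/7: [452/7, 88, 808/7]
after L2 α=7/8: [12653/56, 991/8, 349/14]
after L4 α=0: [12653/56, 991/8, 349/14]
after L5 α=1/2: [19261/112, 1319/16, 2701/28]
= [172, 82, 96]


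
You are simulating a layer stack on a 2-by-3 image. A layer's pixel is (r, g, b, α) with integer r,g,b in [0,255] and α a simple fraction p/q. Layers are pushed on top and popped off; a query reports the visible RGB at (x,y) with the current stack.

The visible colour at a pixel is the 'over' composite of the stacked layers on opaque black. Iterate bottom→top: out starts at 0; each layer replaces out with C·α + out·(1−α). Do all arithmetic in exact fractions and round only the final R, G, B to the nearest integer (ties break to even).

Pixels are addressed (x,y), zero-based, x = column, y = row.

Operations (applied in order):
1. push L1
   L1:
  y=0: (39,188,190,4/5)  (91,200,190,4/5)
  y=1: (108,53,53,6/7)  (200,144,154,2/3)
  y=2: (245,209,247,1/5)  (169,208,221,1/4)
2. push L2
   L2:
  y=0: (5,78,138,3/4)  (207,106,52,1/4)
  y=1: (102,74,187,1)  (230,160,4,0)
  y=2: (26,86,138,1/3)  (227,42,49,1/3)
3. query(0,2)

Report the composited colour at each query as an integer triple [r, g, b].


query (0,2) [L1,L2] — begin 0,0,0
L1 α=1/5: [49, 209/5, 247/5]
L2 α=1/3: [124/3, 848/15, 1184/15]
→ [41, 57, 79]


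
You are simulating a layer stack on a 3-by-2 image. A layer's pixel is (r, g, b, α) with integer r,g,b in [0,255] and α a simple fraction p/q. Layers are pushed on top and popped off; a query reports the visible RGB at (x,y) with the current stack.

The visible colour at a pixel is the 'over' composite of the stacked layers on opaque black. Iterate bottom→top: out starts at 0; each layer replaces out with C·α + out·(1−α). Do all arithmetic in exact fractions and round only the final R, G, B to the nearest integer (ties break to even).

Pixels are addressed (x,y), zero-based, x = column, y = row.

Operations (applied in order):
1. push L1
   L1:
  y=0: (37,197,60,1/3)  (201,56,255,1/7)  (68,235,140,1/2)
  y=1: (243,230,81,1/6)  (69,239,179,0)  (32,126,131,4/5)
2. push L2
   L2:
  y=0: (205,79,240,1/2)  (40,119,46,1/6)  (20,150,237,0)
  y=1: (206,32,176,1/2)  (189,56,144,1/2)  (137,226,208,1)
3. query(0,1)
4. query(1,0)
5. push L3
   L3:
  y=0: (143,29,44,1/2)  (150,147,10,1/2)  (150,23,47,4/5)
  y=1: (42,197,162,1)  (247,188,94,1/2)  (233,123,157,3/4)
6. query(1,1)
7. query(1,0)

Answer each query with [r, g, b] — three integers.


at x=0,y=1 over L1,L2:
+L1 (α=1/6) → [81/2, 115/3, 27/2]
+L2 (α=1/2) → [493/4, 211/6, 379/4]
rounded: [123, 35, 95]

at x=1,y=0 over L1,L2:
L1 α=1/7: [201/7, 8, 255/7]
L2 α=1/6: [1285/42, 53/2, 1597/42]
→ [31, 26, 38]

query (1,1) [L1,L2,L3] — begin 0,0,0
+L1 (α=0) → [0, 0, 0]
+L2 (α=1/2) → [189/2, 28, 72]
+L3 (α=1/2) → [683/4, 108, 83]
rounded: [171, 108, 83]

query (1,0) [L1,L2,L3] — begin 0,0,0
L1 α=1/7: [201/7, 8, 255/7]
L2 α=1/6: [1285/42, 53/2, 1597/42]
L3 α=1/2: [7585/84, 347/4, 2017/84]
→ [90, 87, 24]


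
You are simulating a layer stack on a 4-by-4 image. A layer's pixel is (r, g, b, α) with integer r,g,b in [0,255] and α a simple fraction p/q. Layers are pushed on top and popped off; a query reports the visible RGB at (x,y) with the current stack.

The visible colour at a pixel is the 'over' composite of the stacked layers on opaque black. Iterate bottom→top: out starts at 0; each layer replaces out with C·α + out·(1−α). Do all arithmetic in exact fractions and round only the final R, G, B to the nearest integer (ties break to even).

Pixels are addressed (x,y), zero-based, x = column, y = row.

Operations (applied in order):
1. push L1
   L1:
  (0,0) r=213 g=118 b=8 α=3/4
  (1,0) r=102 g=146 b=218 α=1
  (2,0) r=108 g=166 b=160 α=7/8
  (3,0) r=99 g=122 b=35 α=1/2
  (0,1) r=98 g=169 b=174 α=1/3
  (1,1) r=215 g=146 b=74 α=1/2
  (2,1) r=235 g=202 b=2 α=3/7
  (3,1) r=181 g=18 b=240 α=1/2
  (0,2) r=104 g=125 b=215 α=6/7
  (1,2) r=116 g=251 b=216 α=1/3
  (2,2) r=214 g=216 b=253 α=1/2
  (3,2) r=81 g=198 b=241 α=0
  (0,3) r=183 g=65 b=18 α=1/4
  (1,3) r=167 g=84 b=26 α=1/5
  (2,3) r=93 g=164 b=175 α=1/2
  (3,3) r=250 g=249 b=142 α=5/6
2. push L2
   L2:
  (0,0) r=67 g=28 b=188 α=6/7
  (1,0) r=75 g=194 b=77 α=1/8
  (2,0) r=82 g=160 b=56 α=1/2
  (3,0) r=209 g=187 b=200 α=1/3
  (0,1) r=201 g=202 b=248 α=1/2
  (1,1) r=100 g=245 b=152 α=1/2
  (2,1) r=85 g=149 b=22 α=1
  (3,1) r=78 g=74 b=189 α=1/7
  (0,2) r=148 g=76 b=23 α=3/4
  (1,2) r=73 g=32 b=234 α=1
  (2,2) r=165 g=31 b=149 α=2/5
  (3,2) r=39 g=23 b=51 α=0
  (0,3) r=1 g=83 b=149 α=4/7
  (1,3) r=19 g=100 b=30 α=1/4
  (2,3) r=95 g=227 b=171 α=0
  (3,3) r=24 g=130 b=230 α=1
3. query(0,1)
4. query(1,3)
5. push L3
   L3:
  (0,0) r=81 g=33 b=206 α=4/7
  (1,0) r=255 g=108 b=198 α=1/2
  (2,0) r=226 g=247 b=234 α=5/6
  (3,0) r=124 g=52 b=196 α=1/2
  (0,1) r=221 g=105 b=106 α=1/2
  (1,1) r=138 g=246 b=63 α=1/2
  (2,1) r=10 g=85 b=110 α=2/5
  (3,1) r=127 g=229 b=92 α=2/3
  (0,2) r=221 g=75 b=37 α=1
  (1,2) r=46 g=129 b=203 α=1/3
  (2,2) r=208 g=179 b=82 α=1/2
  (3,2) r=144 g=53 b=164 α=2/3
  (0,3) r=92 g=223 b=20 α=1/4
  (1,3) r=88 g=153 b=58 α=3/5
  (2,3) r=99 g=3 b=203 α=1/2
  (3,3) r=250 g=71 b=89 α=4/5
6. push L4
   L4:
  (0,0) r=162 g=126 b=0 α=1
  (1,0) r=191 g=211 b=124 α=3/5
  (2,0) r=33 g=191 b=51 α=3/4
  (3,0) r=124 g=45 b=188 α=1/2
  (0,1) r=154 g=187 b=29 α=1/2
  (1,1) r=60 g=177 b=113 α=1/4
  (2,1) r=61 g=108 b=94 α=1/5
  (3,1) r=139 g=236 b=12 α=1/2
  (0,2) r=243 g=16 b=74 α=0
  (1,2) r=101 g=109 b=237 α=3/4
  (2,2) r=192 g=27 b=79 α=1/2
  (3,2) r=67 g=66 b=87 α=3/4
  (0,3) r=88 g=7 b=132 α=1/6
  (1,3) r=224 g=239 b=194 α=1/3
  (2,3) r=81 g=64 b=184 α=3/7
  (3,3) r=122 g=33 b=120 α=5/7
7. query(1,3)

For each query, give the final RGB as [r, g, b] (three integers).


at x=0,y=1 over L1,L2:
L1 α=1/3: [98/3, 169/3, 58]
L2 α=1/2: [701/6, 775/6, 153]
→ [117, 129, 153]

(1,3) stack=L1,L2; from [0,0,0]:
L1 α=1/5: [167/5, 84/5, 26/5]
L2 α=1/4: [149/5, 188/5, 57/5]
rounded: [30, 38, 11]

(1,3) stack=L1,L2,L3,L4; from [0,0,0]:
after L1 α=1/5: [167/5, 84/5, 26/5]
after L2 α=1/4: [149/5, 188/5, 57/5]
after L3 α=3/5: [1618/25, 2671/25, 984/25]
after L4 α=1/3: [8836/75, 11317/75, 6818/75]
= [118, 151, 91]


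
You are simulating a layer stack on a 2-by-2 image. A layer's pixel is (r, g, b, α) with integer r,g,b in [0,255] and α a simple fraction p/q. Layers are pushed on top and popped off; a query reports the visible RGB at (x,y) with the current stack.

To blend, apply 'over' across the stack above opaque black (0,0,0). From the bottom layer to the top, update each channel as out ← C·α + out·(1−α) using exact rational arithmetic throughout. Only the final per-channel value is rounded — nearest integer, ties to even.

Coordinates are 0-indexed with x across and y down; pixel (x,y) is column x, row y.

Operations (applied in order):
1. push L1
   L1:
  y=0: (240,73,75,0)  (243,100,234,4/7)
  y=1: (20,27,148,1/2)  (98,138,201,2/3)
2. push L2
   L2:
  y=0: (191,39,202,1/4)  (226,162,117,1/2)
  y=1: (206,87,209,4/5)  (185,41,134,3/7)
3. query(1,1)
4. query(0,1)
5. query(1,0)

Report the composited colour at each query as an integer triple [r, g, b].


at x=1,y=1 over L1,L2:
after L1 α=2/3: [196/3, 92, 134]
after L2 α=3/7: [2449/21, 491/7, 134]
rounded: [117, 70, 134]

(0,1) stack=L1,L2; from [0,0,0]:
L1 α=1/2: [10, 27/2, 74]
L2 α=4/5: [834/5, 723/10, 182]
rounded: [167, 72, 182]

(1,0) stack=L1,L2; from [0,0,0]:
+L1 (α=4/7) → [972/7, 400/7, 936/7]
+L2 (α=1/2) → [1277/7, 767/7, 1755/14]
= [182, 110, 125]


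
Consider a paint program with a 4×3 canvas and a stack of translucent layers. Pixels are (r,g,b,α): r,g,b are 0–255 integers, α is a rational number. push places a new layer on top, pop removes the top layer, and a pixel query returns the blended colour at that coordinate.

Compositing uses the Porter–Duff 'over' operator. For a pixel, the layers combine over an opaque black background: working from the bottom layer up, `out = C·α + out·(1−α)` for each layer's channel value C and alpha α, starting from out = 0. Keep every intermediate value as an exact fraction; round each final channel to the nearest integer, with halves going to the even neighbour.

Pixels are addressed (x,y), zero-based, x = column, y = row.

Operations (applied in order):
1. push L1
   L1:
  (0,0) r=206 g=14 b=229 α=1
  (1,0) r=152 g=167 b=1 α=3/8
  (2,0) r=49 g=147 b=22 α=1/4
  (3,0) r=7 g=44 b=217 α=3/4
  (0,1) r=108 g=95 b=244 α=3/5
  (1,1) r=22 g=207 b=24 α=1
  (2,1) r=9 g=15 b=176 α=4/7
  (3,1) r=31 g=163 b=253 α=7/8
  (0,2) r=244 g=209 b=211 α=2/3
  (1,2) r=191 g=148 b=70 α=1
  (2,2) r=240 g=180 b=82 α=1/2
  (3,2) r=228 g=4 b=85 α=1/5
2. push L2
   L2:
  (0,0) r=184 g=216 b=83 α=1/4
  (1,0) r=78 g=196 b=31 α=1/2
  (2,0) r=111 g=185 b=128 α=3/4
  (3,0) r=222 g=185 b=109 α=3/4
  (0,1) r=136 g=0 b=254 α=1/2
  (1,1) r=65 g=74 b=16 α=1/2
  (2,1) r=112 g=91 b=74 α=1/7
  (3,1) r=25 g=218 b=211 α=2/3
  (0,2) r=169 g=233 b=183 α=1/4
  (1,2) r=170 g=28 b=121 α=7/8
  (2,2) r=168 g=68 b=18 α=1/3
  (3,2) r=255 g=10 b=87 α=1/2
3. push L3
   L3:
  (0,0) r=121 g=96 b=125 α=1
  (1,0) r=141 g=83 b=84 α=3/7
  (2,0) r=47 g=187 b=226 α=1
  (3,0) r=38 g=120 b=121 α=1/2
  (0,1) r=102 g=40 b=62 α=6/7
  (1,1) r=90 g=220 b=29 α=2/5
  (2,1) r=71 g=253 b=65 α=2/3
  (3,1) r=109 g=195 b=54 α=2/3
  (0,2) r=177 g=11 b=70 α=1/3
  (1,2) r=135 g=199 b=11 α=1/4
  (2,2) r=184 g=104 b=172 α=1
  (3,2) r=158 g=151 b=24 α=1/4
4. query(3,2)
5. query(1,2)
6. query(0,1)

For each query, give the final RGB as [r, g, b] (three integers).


(3,2) stack=L1,L2,L3; from [0,0,0]:
after L1 α=1/5: [228/5, 4/5, 17]
after L2 α=1/2: [1503/10, 27/5, 52]
after L3 α=1/4: [6089/40, 209/5, 45]
= [152, 42, 45]

(1,2) stack=L1,L2,L3; from [0,0,0]:
L1 α=1: [191, 148, 70]
L2 α=7/8: [1381/8, 43, 917/8]
L3 α=1/4: [5223/32, 82, 2839/32]
rounded: [163, 82, 89]

at x=0,y=1 over L1,L2,L3:
L1 α=3/5: [324/5, 57, 732/5]
L2 α=1/2: [502/5, 57/2, 1001/5]
L3 α=6/7: [3562/35, 537/14, 2861/35]
= [102, 38, 82]


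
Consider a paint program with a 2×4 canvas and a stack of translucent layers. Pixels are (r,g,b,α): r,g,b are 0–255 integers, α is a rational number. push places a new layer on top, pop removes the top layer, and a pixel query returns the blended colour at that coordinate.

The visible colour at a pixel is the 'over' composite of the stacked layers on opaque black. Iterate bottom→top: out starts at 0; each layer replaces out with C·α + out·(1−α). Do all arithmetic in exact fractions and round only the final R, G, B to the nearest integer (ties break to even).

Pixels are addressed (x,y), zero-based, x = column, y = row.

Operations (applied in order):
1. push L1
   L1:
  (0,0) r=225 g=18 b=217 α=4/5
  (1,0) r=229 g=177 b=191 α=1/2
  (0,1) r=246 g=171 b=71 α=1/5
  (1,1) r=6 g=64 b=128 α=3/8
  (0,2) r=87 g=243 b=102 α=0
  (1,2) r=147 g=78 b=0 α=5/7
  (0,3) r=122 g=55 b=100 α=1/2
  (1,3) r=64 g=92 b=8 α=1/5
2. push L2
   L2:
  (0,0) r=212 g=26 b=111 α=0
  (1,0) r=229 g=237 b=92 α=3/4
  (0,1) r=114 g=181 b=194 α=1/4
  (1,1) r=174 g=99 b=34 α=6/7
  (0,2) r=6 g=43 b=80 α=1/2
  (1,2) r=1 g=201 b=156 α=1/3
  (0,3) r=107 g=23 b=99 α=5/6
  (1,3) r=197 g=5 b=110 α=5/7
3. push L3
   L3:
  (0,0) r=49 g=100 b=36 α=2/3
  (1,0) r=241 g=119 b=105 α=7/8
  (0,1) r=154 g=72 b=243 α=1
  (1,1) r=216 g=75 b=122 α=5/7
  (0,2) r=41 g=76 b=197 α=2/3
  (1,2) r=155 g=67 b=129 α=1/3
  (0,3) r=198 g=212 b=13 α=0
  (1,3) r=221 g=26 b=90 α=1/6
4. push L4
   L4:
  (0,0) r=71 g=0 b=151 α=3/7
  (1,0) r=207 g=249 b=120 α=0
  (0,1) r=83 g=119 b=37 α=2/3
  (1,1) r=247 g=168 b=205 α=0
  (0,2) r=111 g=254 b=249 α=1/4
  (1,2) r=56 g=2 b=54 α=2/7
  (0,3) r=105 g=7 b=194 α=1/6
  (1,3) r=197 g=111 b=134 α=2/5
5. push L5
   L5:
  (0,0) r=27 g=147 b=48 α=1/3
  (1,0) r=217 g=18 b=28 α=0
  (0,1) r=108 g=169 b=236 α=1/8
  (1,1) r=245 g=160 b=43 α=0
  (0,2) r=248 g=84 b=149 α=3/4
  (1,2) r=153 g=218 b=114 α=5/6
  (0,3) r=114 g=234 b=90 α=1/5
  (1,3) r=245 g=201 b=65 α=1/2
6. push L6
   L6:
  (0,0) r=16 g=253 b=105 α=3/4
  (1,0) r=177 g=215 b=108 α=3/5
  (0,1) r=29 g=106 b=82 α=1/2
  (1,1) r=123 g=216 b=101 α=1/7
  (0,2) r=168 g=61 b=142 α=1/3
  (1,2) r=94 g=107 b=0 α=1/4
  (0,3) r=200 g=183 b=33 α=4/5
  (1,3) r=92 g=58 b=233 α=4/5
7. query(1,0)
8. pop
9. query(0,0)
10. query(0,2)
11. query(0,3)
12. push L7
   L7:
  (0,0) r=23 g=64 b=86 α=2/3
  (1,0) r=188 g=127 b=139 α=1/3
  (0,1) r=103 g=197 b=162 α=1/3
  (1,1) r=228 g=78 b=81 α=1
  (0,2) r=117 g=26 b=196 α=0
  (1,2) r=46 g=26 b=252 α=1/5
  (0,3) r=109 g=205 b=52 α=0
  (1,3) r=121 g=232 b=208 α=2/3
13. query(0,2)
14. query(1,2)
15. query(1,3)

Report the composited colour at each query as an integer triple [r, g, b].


query (1,0) [L1,L2,L3,L4,L5,L6] — begin 0,0,0
L1 α=1/2: [229/2, 177/2, 191/2]
L2 α=3/4: [1603/8, 1599/8, 743/8]
L3 α=7/8: [15099/64, 8263/64, 6623/64]
L4 α=0: [15099/64, 8263/64, 6623/64]
L5 α=0: [15099/64, 8263/64, 6623/64]
L6 α=3/5: [32091/160, 28903/160, 16991/160]
→ [201, 181, 106]

at x=0,y=0 over L1,L2,L3,L4,L5:
+L1 (α=4/5) → [180, 72/5, 868/5]
+L2 (α=0) → [180, 72/5, 868/5]
+L3 (α=2/3) → [278/3, 1072/15, 1228/15]
+L4 (α=3/7) → [1751/21, 4288/105, 11707/105]
+L5 (α=1/3) → [4069/63, 24011/315, 28454/315]
→ [65, 76, 90]

(0,2) stack=L1,L2,L3,L4,L5; from [0,0,0]:
+L1 (α=0) → [0, 0, 0]
+L2 (α=1/2) → [3, 43/2, 40]
+L3 (α=2/3) → [85/3, 347/6, 434/3]
+L4 (α=1/4) → [49, 855/8, 683/4]
+L5 (α=3/4) → [793/4, 2871/32, 2471/16]
= [198, 90, 154]

at x=0,y=3 over L1,L2,L3,L4,L5:
+L1 (α=1/2) → [61, 55/2, 50]
+L2 (α=5/6) → [298/3, 95/4, 545/6]
+L3 (α=0) → [298/3, 95/4, 545/6]
+L4 (α=1/6) → [1805/18, 503/24, 3889/36]
+L5 (α=1/5) → [4636/45, 1907/30, 4699/45]
= [103, 64, 104]

at x=0,y=2 over L1,L2,L3,L4,L5,L7:
L1 α=0: [0, 0, 0]
L2 α=1/2: [3, 43/2, 40]
L3 α=2/3: [85/3, 347/6, 434/3]
L4 α=1/4: [49, 855/8, 683/4]
L5 α=3/4: [793/4, 2871/32, 2471/16]
L7 α=0: [793/4, 2871/32, 2471/16]
rounded: [198, 90, 154]

at x=1,y=2 over L1,L2,L3,L4,L5,L7:
L1 α=5/7: [105, 390/7, 0]
L2 α=1/3: [211/3, 729/7, 52]
L3 α=1/3: [887/9, 1927/21, 233/3]
L4 α=2/7: [5443/63, 9719/147, 1489/21]
L5 α=5/6: [26819/189, 169949/882, 13459/126]
L7 α=1/5: [23194/189, 351364/2205, 42794/315]
= [123, 159, 136]

(1,3) stack=L1,L2,L3,L4,L5,L7; from [0,0,0]:
L1 α=1/5: [64/5, 92/5, 8/5]
L2 α=5/7: [5053/35, 309/35, 2766/35]
L3 α=1/6: [1100/7, 491/42, 566/7]
L4 α=2/5: [6058/35, 3599/70, 3574/35]
L5 α=1/2: [14633/70, 17669/140, 5849/70]
L7 α=2/3: [31573/210, 27543/140, 34969/210]
= [150, 197, 167]


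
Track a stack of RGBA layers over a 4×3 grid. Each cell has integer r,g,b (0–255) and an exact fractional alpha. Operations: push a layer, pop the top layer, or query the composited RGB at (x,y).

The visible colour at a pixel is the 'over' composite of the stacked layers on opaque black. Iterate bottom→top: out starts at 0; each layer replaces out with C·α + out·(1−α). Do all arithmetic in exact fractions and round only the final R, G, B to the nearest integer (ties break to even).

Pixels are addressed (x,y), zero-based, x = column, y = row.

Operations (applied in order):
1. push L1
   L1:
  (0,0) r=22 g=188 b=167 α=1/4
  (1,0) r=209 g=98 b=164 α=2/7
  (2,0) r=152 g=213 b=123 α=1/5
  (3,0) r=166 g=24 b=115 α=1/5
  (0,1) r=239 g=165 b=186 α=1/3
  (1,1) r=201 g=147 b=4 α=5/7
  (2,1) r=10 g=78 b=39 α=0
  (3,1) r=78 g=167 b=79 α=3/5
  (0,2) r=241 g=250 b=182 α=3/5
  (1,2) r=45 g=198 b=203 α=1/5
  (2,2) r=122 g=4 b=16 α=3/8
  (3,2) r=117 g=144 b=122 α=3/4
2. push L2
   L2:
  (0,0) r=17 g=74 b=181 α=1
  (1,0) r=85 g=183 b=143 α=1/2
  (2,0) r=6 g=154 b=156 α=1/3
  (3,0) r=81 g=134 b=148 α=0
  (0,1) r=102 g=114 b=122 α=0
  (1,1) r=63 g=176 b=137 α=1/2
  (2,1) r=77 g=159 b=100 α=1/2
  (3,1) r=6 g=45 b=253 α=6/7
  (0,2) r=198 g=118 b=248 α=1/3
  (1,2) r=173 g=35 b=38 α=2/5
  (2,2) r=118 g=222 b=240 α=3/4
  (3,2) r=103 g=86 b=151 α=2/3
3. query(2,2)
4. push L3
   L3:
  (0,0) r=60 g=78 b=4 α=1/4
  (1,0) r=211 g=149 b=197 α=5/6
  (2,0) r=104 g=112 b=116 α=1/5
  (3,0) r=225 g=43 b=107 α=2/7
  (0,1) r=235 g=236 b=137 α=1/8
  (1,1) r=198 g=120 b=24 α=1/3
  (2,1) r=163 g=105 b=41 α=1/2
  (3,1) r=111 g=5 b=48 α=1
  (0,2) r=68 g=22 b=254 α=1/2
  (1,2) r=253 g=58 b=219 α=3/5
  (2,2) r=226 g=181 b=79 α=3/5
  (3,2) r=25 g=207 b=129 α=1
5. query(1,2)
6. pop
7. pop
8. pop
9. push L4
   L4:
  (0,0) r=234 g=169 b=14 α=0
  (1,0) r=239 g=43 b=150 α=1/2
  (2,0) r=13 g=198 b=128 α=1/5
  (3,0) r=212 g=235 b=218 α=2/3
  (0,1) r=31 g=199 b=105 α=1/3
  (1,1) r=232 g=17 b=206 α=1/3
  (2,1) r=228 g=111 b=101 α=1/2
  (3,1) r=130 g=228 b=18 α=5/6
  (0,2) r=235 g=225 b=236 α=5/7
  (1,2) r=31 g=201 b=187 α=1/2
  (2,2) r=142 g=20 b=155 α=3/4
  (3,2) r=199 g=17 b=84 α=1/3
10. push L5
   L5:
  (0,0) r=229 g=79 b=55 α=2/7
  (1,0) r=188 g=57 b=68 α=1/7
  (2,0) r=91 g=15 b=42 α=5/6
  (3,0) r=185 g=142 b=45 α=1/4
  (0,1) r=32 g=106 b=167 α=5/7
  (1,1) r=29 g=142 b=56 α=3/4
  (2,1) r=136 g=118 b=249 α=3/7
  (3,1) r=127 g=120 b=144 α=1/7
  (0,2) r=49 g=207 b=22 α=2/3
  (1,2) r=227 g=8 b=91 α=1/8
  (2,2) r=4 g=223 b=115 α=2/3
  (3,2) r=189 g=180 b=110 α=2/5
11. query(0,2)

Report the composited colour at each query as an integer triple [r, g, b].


at x=2,y=2 over L1,L2:
+L1 (α=3/8) → [183/4, 3/2, 6]
+L2 (α=3/4) → [1599/16, 1335/8, 363/2]
= [100, 167, 182]

(1,2) stack=L1,L2,L3; from [0,0,0]:
L1 α=1/5: [9, 198/5, 203/5]
L2 α=2/5: [373/5, 944/25, 989/25]
L3 α=3/5: [4541/25, 6238/125, 18403/125]
→ [182, 50, 147]

(0,2) stack=L4,L5; from [0,0,0]:
L4 α=5/7: [1175/7, 1125/7, 1180/7]
L5 α=2/3: [1861/21, 1341/7, 496/7]
→ [89, 192, 71]


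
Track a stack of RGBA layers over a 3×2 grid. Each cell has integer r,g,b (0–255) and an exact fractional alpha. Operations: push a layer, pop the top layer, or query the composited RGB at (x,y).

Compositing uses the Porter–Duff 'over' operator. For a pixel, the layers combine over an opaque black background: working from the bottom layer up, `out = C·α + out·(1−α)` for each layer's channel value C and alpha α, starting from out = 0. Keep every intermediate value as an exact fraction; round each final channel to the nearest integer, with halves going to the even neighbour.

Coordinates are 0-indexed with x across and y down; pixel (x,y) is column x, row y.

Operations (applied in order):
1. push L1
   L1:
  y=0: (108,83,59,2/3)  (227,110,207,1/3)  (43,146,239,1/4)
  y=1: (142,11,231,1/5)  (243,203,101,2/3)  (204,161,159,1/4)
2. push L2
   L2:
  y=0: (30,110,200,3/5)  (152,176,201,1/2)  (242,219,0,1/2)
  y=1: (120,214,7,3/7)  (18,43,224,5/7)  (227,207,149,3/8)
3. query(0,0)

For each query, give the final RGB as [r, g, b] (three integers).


(0,0) stack=L1,L2; from [0,0,0]:
L1 α=2/3: [72, 166/3, 118/3]
L2 α=3/5: [234/5, 1322/15, 2036/15]
rounded: [47, 88, 136]


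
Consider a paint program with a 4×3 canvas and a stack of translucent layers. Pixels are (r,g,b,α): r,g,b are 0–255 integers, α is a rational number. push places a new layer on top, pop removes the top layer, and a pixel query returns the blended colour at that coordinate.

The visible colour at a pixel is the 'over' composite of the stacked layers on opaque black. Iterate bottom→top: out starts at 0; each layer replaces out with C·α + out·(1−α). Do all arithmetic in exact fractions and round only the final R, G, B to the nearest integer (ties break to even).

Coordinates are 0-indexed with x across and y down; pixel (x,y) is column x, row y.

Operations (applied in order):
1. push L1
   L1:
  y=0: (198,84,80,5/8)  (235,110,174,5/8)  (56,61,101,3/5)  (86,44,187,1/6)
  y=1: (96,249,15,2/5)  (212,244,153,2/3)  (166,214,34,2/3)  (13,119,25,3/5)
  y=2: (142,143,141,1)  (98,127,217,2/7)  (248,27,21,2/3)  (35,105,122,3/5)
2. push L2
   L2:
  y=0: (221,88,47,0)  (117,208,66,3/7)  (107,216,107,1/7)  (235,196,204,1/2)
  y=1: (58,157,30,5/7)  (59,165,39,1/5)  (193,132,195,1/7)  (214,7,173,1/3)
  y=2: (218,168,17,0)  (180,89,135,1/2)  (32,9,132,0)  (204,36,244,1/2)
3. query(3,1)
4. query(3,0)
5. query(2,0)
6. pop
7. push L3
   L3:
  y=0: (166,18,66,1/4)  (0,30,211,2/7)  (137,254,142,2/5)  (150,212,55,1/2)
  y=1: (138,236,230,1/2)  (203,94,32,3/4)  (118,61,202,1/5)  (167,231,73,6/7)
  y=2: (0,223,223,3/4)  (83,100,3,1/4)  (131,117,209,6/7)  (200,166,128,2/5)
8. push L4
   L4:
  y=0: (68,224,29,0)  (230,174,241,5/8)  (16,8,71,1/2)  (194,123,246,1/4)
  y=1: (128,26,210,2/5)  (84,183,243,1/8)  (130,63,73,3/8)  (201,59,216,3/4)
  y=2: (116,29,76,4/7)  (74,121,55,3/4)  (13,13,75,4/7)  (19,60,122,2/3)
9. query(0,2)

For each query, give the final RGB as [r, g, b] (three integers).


query (3,1) [L1,L2] — begin 0,0,0
after L1 α=3/5: [39/5, 357/5, 15]
after L2 α=1/3: [1148/15, 749/15, 203/3]
= [77, 50, 68]

(3,0) stack=L1,L2; from [0,0,0]:
after L1 α=1/6: [43/3, 22/3, 187/6]
after L2 α=1/2: [374/3, 305/3, 1411/12]
= [125, 102, 118]

(2,0) stack=L1,L2; from [0,0,0]:
+L1 (α=3/5) → [168/5, 183/5, 303/5]
+L2 (α=1/7) → [1543/35, 2178/35, 2353/35]
= [44, 62, 67]

query (0,2) [L1,L3,L4] — begin 0,0,0
+L1 (α=1) → [142, 143, 141]
+L3 (α=3/4) → [71/2, 203, 405/2]
+L4 (α=4/7) → [163/2, 725/7, 1823/14]
→ [82, 104, 130]
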